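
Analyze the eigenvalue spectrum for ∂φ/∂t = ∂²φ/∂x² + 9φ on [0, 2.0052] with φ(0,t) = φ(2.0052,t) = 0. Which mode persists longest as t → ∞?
Eigenvalues: λₙ = n²π²/2.0052² - 9.
First three modes:
  n=1: λ₁ = π²/2.0052² - 9 ≈ -6.545
  n=2: λ₂ = 4π²/2.0052² - 9 ≈ 0.818
  n=3: λ₃ = 9π²/2.0052² - 9 ≈ 13.092
Since π²/2.0052² ≈ 2.455 < 9, λ₁ < 0.
The n=1 mode grows fastest (−λₙ is largest for n=1) → dominates.
Asymptotic: φ ~ c₁ sin(πx/2.0052) e^{6.545t} (exponential growth at rate −λ₁ ≈ 6.545).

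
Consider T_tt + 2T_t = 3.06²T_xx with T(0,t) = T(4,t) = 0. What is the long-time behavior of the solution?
As t → ∞, T → 0. Damping (γ=2) dissipates energy; oscillations decay exponentially.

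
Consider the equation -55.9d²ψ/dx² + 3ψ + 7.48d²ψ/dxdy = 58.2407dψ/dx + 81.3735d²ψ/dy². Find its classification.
Rewriting in standard form: -55.9d²ψ/dx² + 7.48d²ψ/dxdy - 81.3735d²ψ/dy² - 58.2407dψ/dx + 3ψ = 0. Elliptic. (A = -55.9, B = 7.48, C = -81.3735 gives B² - 4AC = -18139.1642.)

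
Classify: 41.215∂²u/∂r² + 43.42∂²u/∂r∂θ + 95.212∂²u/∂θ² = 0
Elliptic (discriminant = -13811.35392).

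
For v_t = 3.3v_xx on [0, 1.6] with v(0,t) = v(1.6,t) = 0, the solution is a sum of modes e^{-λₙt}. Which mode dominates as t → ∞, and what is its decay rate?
Eigenvalues: λₙ = 3.3n²π²/1.6².
First three modes:
  n=1: λ₁ = 3.3π²/1.6² ≈ 12.723
  n=2: λ₂ = 13.2π²/1.6² ≈ 50.89 (4× faster decay)
  n=3: λ₃ = 29.7π²/1.6² ≈ 114.503 (9× faster decay)
As t → ∞, higher modes decay exponentially faster. The n=1 mode dominates: v ~ c₁ sin(πx/1.6) e^{-λ₁t}.
Decay rate: λ₁ = 3.3π²/1.6² ≈ 12.723.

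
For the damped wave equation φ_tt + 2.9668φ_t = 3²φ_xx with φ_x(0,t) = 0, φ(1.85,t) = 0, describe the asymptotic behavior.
φ → 0. Damping (γ=2.9668) dissipates energy; oscillations decay exponentially.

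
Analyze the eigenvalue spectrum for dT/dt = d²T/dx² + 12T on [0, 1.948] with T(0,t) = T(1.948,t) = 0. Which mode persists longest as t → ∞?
Eigenvalues: λₙ = n²π²/1.948² - 12.
First three modes:
  n=1: λ₁ = π²/1.948² - 12 ≈ -9.399
  n=2: λ₂ = 4π²/1.948² - 12 ≈ -1.596
  n=3: λ₃ = 9π²/1.948² - 12 ≈ 11.408
Since π²/1.948² ≈ 2.601 < 12, λ₁ < 0.
The n=1 mode grows fastest (−λₙ is largest for n=1) → dominates.
Asymptotic: T ~ c₁ sin(πx/1.948) e^{9.399t} (exponential growth at rate −λ₁ ≈ 9.399).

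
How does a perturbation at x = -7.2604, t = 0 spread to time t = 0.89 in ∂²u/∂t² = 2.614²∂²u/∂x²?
Domain of influence: [-9.58686, -4.93394]. Data at x = -7.2604 spreads outward at speed 2.614.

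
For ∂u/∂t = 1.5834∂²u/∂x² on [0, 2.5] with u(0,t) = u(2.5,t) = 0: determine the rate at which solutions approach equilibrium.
Eigenvalues: λₙ = 1.5834n²π²/2.5².
First three modes:
  n=1: λ₁ = 1.5834π²/2.5² ≈ 2.5
  n=2: λ₂ = 6.3336π²/2.5² ≈ 10.002 (4× faster decay)
  n=3: λ₃ = 14.2506π²/2.5² ≈ 22.504 (9× faster decay)
As t → ∞, higher modes decay exponentially faster. The n=1 mode dominates: u ~ c₁ sin(πx/2.5) e^{-λ₁t}.
Decay rate: λ₁ = 1.5834π²/2.5² ≈ 2.5.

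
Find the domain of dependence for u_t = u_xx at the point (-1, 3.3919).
The entire real line. The heat equation has infinite propagation speed: any initial disturbance instantly affects all points (though exponentially small far away).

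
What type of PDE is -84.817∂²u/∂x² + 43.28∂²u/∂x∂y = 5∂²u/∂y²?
Rewriting in standard form: -84.817∂²u/∂x² + 43.28∂²u/∂x∂y - 5∂²u/∂y² = 0. With A = -84.817, B = 43.28, C = -5, the discriminant is 176.8184. This is a hyperbolic PDE.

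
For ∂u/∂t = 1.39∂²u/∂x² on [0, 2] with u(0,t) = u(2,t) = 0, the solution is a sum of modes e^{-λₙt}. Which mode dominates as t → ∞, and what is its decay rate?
Eigenvalues: λₙ = 1.39n²π²/2².
First three modes:
  n=1: λ₁ = 1.39π²/2² ≈ 3.43
  n=2: λ₂ = 5.56π²/2² ≈ 13.719 (4× faster decay)
  n=3: λ₃ = 12.51π²/2² ≈ 30.867 (9× faster decay)
As t → ∞, higher modes decay exponentially faster. The n=1 mode dominates: u ~ c₁ sin(πx/2) e^{-λ₁t}.
Decay rate: λ₁ = 1.39π²/2² ≈ 3.43.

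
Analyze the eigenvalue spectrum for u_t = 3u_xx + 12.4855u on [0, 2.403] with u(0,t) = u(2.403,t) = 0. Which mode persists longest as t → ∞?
Eigenvalues: λₙ = 3n²π²/2.403² - 12.4855.
First three modes:
  n=1: λ₁ = 3π²/2.403² - 12.4855 ≈ -7.358
  n=2: λ₂ = 12π²/2.403² - 12.4855 ≈ 8.025
  n=3: λ₃ = 27π²/2.403² - 12.4855 ≈ 33.663
Since 3π²/2.403² ≈ 5.128 < 12.4855, λ₁ < 0.
The n=1 mode grows fastest (−λₙ is largest for n=1) → dominates.
Asymptotic: u ~ c₁ sin(πx/2.403) e^{7.358t} (exponential growth at rate −λ₁ ≈ 7.358).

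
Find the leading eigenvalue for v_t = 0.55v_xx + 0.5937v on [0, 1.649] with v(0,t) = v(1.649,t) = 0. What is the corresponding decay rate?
Eigenvalues: λₙ = 0.55n²π²/1.649² - 0.5937.
First three modes:
  n=1: λ₁ = 0.55π²/1.649² - 0.5937 ≈ 1.403
  n=2: λ₂ = 2.2π²/1.649² - 0.5937 ≈ 7.391
  n=3: λ₃ = 4.95π²/1.649² - 0.5937 ≈ 17.373
Since 0.55π²/1.649² ≈ 1.996 > 0.5937, all λₙ > 0.
The n=1 mode decays slowest → dominates as t → ∞.
Asymptotic: v ~ c₁ sin(πx/1.649) e^{-λ₁t} with decay rate λ₁ ≈ 1.403.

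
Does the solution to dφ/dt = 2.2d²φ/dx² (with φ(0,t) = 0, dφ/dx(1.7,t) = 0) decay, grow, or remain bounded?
φ → 0. Heat escapes through the Dirichlet boundary.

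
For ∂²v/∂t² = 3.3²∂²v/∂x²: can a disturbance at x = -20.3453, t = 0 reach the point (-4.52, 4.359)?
No. The domain of dependence is [-18.9047, 9.8647], and -20.3453 is outside this interval.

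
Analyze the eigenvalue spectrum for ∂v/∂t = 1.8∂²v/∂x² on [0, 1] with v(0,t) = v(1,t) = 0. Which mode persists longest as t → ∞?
Eigenvalues: λₙ = 1.8n²π².
First three modes:
  n=1: λ₁ = 1.8π² ≈ 17.765
  n=2: λ₂ = 7.2π² ≈ 71.061 (4× faster decay)
  n=3: λ₃ = 16.2π² ≈ 159.888 (9× faster decay)
As t → ∞, higher modes decay exponentially faster. The n=1 mode dominates: v ~ c₁ sin(πx) e^{-λ₁t}.
Decay rate: λ₁ = 1.8π² ≈ 17.765.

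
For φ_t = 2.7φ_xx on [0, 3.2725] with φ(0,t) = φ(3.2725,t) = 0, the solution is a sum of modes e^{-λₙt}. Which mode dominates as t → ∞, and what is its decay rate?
Eigenvalues: λₙ = 2.7n²π²/3.2725².
First three modes:
  n=1: λ₁ = 2.7π²/3.2725² ≈ 2.488
  n=2: λ₂ = 10.8π²/3.2725² ≈ 9.953 (4× faster decay)
  n=3: λ₃ = 24.3π²/3.2725² ≈ 22.395 (9× faster decay)
As t → ∞, higher modes decay exponentially faster. The n=1 mode dominates: φ ~ c₁ sin(πx/3.2725) e^{-λ₁t}.
Decay rate: λ₁ = 2.7π²/3.2725² ≈ 2.488.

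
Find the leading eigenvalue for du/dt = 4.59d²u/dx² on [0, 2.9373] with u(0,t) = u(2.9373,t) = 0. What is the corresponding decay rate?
Eigenvalues: λₙ = 4.59n²π²/2.9373².
First three modes:
  n=1: λ₁ = 4.59π²/2.9373² ≈ 5.251
  n=2: λ₂ = 18.36π²/2.9373² ≈ 21.003 (4× faster decay)
  n=3: λ₃ = 41.31π²/2.9373² ≈ 47.256 (9× faster decay)
As t → ∞, higher modes decay exponentially faster. The n=1 mode dominates: u ~ c₁ sin(πx/2.9373) e^{-λ₁t}.
Decay rate: λ₁ = 4.59π²/2.9373² ≈ 5.251.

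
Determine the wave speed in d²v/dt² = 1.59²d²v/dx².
Speed = 1.59. Information travels along characteristics x = x₀ ± 1.59t.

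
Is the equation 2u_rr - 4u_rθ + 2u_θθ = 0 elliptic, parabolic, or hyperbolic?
Computing B² - 4AC with A = 2, B = -4, C = 2: discriminant = 0 (zero). Answer: parabolic.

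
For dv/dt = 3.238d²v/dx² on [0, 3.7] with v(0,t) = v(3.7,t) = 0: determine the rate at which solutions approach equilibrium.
Eigenvalues: λₙ = 3.238n²π²/3.7².
First three modes:
  n=1: λ₁ = 3.238π²/3.7² ≈ 2.334
  n=2: λ₂ = 12.952π²/3.7² ≈ 9.338 (4× faster decay)
  n=3: λ₃ = 29.142π²/3.7² ≈ 21.009 (9× faster decay)
As t → ∞, higher modes decay exponentially faster. The n=1 mode dominates: v ~ c₁ sin(πx/3.7) e^{-λ₁t}.
Decay rate: λ₁ = 3.238π²/3.7² ≈ 2.334.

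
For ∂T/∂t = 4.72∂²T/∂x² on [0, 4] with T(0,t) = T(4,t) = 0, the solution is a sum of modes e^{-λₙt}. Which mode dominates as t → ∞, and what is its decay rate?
Eigenvalues: λₙ = 4.72n²π²/4².
First three modes:
  n=1: λ₁ = 4.72π²/4² ≈ 2.912
  n=2: λ₂ = 18.88π²/4² ≈ 11.646 (4× faster decay)
  n=3: λ₃ = 42.48π²/4² ≈ 26.204 (9× faster decay)
As t → ∞, higher modes decay exponentially faster. The n=1 mode dominates: T ~ c₁ sin(πx/4) e^{-λ₁t}.
Decay rate: λ₁ = 4.72π²/4² ≈ 2.912.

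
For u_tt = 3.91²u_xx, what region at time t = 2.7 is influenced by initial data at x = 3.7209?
Domain of influence: [-6.8361, 14.2779]. Data at x = 3.7209 spreads outward at speed 3.91.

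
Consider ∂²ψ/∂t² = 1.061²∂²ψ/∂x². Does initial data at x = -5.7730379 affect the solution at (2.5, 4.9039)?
No. The domain of dependence is [-2.7030379, 7.7030379], and -5.7730379 is outside this interval.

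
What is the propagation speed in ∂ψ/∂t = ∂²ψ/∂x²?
Infinite. The heat equation is parabolic, not hyperbolic, so disturbances propagate instantly.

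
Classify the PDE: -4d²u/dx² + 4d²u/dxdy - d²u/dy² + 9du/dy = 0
A = -4, B = 4, C = -1. Discriminant B² - 4AC = 0. Since 0 = 0, parabolic.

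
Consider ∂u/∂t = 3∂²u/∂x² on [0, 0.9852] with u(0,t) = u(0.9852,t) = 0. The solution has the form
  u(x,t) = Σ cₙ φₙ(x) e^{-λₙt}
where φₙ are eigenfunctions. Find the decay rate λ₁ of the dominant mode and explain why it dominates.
Eigenvalues: λₙ = 3n²π²/0.9852².
First three modes:
  n=1: λ₁ = 3π²/0.9852² ≈ 30.505
  n=2: λ₂ = 12π²/0.9852² ≈ 122.02 (4× faster decay)
  n=3: λ₃ = 27π²/0.9852² ≈ 274.546 (9× faster decay)
As t → ∞, higher modes decay exponentially faster. The n=1 mode dominates: u ~ c₁ sin(πx/0.9852) e^{-λ₁t}.
Decay rate: λ₁ = 3π²/0.9852² ≈ 30.505.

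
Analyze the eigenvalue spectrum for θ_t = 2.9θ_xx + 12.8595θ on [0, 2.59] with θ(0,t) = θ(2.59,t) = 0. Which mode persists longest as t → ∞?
Eigenvalues: λₙ = 2.9n²π²/2.59² - 12.8595.
First three modes:
  n=1: λ₁ = 2.9π²/2.59² - 12.8595 ≈ -8.593
  n=2: λ₂ = 11.6π²/2.59² - 12.8595 ≈ 4.208
  n=3: λ₃ = 26.1π²/2.59² - 12.8595 ≈ 25.541
Since 2.9π²/2.59² ≈ 4.267 < 12.8595, λ₁ < 0.
The n=1 mode grows fastest (−λₙ is largest for n=1) → dominates.
Asymptotic: θ ~ c₁ sin(πx/2.59) e^{8.593t} (exponential growth at rate −λ₁ ≈ 8.593).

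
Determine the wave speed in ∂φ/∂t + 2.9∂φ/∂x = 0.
Speed = 2.9. Information travels along x - 2.9t = const (rightward).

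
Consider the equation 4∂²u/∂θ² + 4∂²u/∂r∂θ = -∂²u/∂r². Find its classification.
Rewriting in standard form: ∂²u/∂r² + 4∂²u/∂r∂θ + 4∂²u/∂θ² = 0. Parabolic. (A = 1, B = 4, C = 4 gives B² - 4AC = 0.)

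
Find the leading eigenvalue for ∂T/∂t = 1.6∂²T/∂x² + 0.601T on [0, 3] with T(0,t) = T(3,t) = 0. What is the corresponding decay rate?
Eigenvalues: λₙ = 1.6n²π²/3² - 0.601.
First three modes:
  n=1: λ₁ = 1.6π²/3² - 0.601 ≈ 1.154
  n=2: λ₂ = 6.4π²/3² - 0.601 ≈ 6.417
  n=3: λ₃ = 14.4π²/3² - 0.601 ≈ 15.19
Since 1.6π²/3² ≈ 1.755 > 0.601, all λₙ > 0.
The n=1 mode decays slowest → dominates as t → ∞.
Asymptotic: T ~ c₁ sin(πx/3) e^{-λ₁t} with decay rate λ₁ ≈ 1.154.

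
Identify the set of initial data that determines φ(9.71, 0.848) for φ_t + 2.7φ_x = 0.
A single point: x = 7.4204. The characteristic through (9.71, 0.848) is x - 2.7t = const, so x = 9.71 - 2.7·0.848 = 7.4204.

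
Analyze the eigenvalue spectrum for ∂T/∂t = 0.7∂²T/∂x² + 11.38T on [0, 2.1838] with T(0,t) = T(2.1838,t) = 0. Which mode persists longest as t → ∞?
Eigenvalues: λₙ = 0.7n²π²/2.1838² - 11.38.
First three modes:
  n=1: λ₁ = 0.7π²/2.1838² - 11.38 ≈ -9.931
  n=2: λ₂ = 2.8π²/2.1838² - 11.38 ≈ -5.585
  n=3: λ₃ = 6.3π²/2.1838² - 11.38 ≈ 1.658
Since 0.7π²/2.1838² ≈ 1.449 < 11.38, λ₁ < 0.
The n=1 mode grows fastest (−λₙ is largest for n=1) → dominates.
Asymptotic: T ~ c₁ sin(πx/2.1838) e^{9.931t} (exponential growth at rate −λ₁ ≈ 9.931).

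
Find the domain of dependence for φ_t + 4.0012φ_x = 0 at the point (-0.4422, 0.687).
A single point: x = -3.1910244. The characteristic through (-0.4422, 0.687) is x - 4.0012t = const, so x = -0.4422 - 4.0012·0.687 = -3.1910244.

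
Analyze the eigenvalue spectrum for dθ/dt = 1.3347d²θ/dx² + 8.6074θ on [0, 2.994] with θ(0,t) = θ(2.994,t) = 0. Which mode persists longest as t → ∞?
Eigenvalues: λₙ = 1.3347n²π²/2.994² - 8.6074.
First three modes:
  n=1: λ₁ = 1.3347π²/2.994² - 8.6074 ≈ -7.138
  n=2: λ₂ = 5.3388π²/2.994² - 8.6074 ≈ -2.729
  n=3: λ₃ = 12.0123π²/2.994² - 8.6074 ≈ 4.618
Since 1.3347π²/2.994² ≈ 1.47 < 8.6074, λ₁ < 0.
The n=1 mode grows fastest (−λₙ is largest for n=1) → dominates.
Asymptotic: θ ~ c₁ sin(πx/2.994) e^{7.138t} (exponential growth at rate −λ₁ ≈ 7.138).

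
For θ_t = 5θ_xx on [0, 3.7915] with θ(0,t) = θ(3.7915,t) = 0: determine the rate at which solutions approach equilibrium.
Eigenvalues: λₙ = 5n²π²/3.7915².
First three modes:
  n=1: λ₁ = 5π²/3.7915² ≈ 3.433
  n=2: λ₂ = 20π²/3.7915² ≈ 13.731 (4× faster decay)
  n=3: λ₃ = 45π²/3.7915² ≈ 30.895 (9× faster decay)
As t → ∞, higher modes decay exponentially faster. The n=1 mode dominates: θ ~ c₁ sin(πx/3.7915) e^{-λ₁t}.
Decay rate: λ₁ = 5π²/3.7915² ≈ 3.433.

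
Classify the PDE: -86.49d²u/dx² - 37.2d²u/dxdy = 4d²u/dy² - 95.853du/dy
Rewriting in standard form: -86.49d²u/dx² - 37.2d²u/dxdy - 4d²u/dy² + 95.853du/dy = 0. A = -86.49, B = -37.2, C = -4. Discriminant B² - 4AC = 0. Since 0 = 0, parabolic.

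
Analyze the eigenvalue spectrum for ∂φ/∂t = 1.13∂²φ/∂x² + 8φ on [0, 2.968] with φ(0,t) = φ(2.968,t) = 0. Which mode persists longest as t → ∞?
Eigenvalues: λₙ = 1.13n²π²/2.968² - 8.
First three modes:
  n=1: λ₁ = 1.13π²/2.968² - 8 ≈ -6.734
  n=2: λ₂ = 4.52π²/2.968² - 8 ≈ -2.936
  n=3: λ₃ = 10.17π²/2.968² - 8 ≈ 3.394
Since 1.13π²/2.968² ≈ 1.266 < 8, λ₁ < 0.
The n=1 mode grows fastest (−λₙ is largest for n=1) → dominates.
Asymptotic: φ ~ c₁ sin(πx/2.968) e^{6.734t} (exponential growth at rate −λ₁ ≈ 6.734).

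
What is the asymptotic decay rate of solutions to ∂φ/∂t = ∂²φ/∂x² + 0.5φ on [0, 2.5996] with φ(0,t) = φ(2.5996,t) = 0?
Eigenvalues: λₙ = n²π²/2.5996² - 0.5.
First three modes:
  n=1: λ₁ = π²/2.5996² - 0.5 ≈ 0.96
  n=2: λ₂ = 4π²/2.5996² - 0.5 ≈ 5.342
  n=3: λ₃ = 9π²/2.5996² - 0.5 ≈ 12.644
Since π²/2.5996² ≈ 1.46 > 0.5, all λₙ > 0.
The n=1 mode decays slowest → dominates as t → ∞.
Asymptotic: φ ~ c₁ sin(πx/2.5996) e^{-λ₁t} with decay rate λ₁ ≈ 0.96.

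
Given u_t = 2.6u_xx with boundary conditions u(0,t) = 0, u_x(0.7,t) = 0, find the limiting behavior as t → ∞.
u → 0. Heat escapes through the Dirichlet boundary.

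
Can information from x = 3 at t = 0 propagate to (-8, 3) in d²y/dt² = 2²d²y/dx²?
No. The domain of dependence is [-14, -2], and 3 is outside this interval.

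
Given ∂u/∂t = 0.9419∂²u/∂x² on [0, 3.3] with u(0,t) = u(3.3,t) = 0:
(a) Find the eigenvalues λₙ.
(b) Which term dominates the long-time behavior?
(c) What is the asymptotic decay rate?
Eigenvalues: λₙ = 0.9419n²π²/3.3².
First three modes:
  n=1: λ₁ = 0.9419π²/3.3² ≈ 0.854
  n=2: λ₂ = 3.7676π²/3.3² ≈ 3.415 (4× faster decay)
  n=3: λ₃ = 8.4771π²/3.3² ≈ 7.683 (9× faster decay)
As t → ∞, higher modes decay exponentially faster. The n=1 mode dominates: u ~ c₁ sin(πx/3.3) e^{-λ₁t}.
Decay rate: λ₁ = 0.9419π²/3.3² ≈ 0.854.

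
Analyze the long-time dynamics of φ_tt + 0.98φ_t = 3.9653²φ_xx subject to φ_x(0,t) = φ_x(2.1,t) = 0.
Long-time behavior: φ → constant (steady state). Damping (γ=0.98) dissipates the nonconstant modes; with Neumann BCs the spatial average obeys M''+γM'=0 and tends to a finite limit.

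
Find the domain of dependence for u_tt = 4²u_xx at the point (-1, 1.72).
Domain of dependence: [-7.88, 5.88]. Signals travel at speed 4, so data within |x - -1| ≤ 4·1.72 = 6.88 can reach the point.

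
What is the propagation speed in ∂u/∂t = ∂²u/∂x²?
Infinite. The heat equation is parabolic, not hyperbolic, so disturbances propagate instantly.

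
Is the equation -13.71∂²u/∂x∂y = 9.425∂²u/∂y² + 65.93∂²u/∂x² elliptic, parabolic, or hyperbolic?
Rewriting in standard form: -65.93∂²u/∂x² - 13.71∂²u/∂x∂y - 9.425∂²u/∂y² = 0. Computing B² - 4AC with A = -65.93, B = -13.71, C = -9.425: discriminant = -2297.5969 (negative). Answer: elliptic.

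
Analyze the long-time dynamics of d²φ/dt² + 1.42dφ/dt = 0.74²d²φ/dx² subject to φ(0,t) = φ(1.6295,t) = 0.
Long-time behavior: φ → 0. Damping (γ=1.42) dissipates energy; oscillations decay exponentially.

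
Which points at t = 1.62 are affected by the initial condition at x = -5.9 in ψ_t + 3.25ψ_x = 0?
At x = -0.635. The characteristic carries data from (-5.9, 0) to (-0.635, 1.62).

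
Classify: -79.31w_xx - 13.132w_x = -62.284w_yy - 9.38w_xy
Rewriting in standard form: -79.31w_xx + 9.38w_xy + 62.284w_yy - 13.132w_x = 0. Hyperbolic (discriminant = 19846.96056).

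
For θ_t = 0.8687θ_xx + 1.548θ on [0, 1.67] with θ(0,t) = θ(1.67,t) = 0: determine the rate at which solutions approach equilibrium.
Eigenvalues: λₙ = 0.8687n²π²/1.67² - 1.548.
First three modes:
  n=1: λ₁ = 0.8687π²/1.67² - 1.548 ≈ 1.526
  n=2: λ₂ = 3.4748π²/1.67² - 1.548 ≈ 10.749
  n=3: λ₃ = 7.8183π²/1.67² - 1.548 ≈ 26.12
Since 0.8687π²/1.67² ≈ 3.074 > 1.548, all λₙ > 0.
The n=1 mode decays slowest → dominates as t → ∞.
Asymptotic: θ ~ c₁ sin(πx/1.67) e^{-λ₁t} with decay rate λ₁ ≈ 1.526.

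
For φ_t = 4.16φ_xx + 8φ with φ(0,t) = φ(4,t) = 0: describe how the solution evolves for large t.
φ grows unboundedly. Reaction dominates diffusion (r=8 > κπ²/L²≈2.57); solution grows exponentially.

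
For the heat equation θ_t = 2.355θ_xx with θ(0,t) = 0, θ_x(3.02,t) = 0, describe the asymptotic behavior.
θ → 0. Heat escapes through the Dirichlet boundary.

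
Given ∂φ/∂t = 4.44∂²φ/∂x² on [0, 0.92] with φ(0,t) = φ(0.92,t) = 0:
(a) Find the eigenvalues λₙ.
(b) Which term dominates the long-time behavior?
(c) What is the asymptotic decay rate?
Eigenvalues: λₙ = 4.44n²π²/0.92².
First three modes:
  n=1: λ₁ = 4.44π²/0.92² ≈ 51.773
  n=2: λ₂ = 17.76π²/0.92² ≈ 207.094 (4× faster decay)
  n=3: λ₃ = 39.96π²/0.92² ≈ 465.961 (9× faster decay)
As t → ∞, higher modes decay exponentially faster. The n=1 mode dominates: φ ~ c₁ sin(πx/0.92) e^{-λ₁t}.
Decay rate: λ₁ = 4.44π²/0.92² ≈ 51.773.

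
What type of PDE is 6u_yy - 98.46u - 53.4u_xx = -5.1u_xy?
Rewriting in standard form: -53.4u_xx + 5.1u_xy + 6u_yy - 98.46u = 0. With A = -53.4, B = 5.1, C = 6, the discriminant is 1307.61. This is a hyperbolic PDE.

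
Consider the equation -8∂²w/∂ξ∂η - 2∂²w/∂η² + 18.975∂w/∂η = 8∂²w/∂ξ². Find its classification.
Rewriting in standard form: -8∂²w/∂ξ² - 8∂²w/∂ξ∂η - 2∂²w/∂η² + 18.975∂w/∂η = 0. Parabolic. (A = -8, B = -8, C = -2 gives B² - 4AC = 0.)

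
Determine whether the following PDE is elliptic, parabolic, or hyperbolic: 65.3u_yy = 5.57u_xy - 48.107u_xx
Rewriting in standard form: 48.107u_xx - 5.57u_xy + 65.3u_yy = 0. Coefficients: A = 48.107, B = -5.57, C = 65.3. B² - 4AC = -12534.5235, which is negative, so the equation is elliptic.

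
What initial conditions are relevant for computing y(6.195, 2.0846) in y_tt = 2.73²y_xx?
Domain of dependence: [0.504042, 11.885958]. Signals travel at speed 2.73, so data within |x - 6.195| ≤ 2.73·2.0846 = 5.690958 can reach the point.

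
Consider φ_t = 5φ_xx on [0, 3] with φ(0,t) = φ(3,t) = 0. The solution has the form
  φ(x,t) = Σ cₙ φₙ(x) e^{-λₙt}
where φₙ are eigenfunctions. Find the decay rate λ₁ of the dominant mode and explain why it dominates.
Eigenvalues: λₙ = 5n²π²/3².
First three modes:
  n=1: λ₁ = 5π²/3² ≈ 5.483
  n=2: λ₂ = 20π²/3² ≈ 21.932 (4× faster decay)
  n=3: λ₃ = 45π²/3² ≈ 49.348 (9× faster decay)
As t → ∞, higher modes decay exponentially faster. The n=1 mode dominates: φ ~ c₁ sin(πx/3) e^{-λ₁t}.
Decay rate: λ₁ = 5π²/3² ≈ 5.483.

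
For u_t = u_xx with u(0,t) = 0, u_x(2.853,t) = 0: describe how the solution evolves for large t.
u → 0. Heat escapes through the Dirichlet boundary.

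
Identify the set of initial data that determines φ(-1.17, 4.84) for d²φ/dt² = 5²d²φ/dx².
Domain of dependence: [-25.37, 23.03]. Signals travel at speed 5, so data within |x - -1.17| ≤ 5·4.84 = 24.2 can reach the point.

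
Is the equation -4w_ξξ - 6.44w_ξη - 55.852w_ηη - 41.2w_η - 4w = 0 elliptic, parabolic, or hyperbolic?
Computing B² - 4AC with A = -4, B = -6.44, C = -55.852: discriminant = -852.1584 (negative). Answer: elliptic.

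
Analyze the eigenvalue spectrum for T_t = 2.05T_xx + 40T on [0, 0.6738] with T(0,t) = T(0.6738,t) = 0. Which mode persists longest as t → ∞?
Eigenvalues: λₙ = 2.05n²π²/0.6738² - 40.
First three modes:
  n=1: λ₁ = 2.05π²/0.6738² - 40 ≈ 4.565
  n=2: λ₂ = 8.2π²/0.6738² - 40 ≈ 138.259
  n=3: λ₃ = 18.45π²/0.6738² - 40 ≈ 361.083
Since 2.05π²/0.6738² ≈ 44.565 > 40, all λₙ > 0.
The n=1 mode decays slowest → dominates as t → ∞.
Asymptotic: T ~ c₁ sin(πx/0.6738) e^{-λ₁t} with decay rate λ₁ ≈ 4.565.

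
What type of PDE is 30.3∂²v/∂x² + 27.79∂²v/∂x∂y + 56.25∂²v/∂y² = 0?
With A = 30.3, B = 27.79, C = 56.25, the discriminant is -6045.2159. This is an elliptic PDE.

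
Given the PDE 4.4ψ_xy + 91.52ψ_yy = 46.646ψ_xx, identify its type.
Rewriting in standard form: -46.646ψ_xx + 4.4ψ_xy + 91.52ψ_yy = 0. The second-order coefficients are A = -46.646, B = 4.4, C = 91.52. Since B² - 4AC = 17095.52768 > 0, this is a hyperbolic PDE.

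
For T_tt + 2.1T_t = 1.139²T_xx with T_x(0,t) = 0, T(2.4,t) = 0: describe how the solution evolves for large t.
T → 0. Damping (γ=2.1) dissipates energy; oscillations decay exponentially.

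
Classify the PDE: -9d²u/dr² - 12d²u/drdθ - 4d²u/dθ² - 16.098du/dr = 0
A = -9, B = -12, C = -4. Discriminant B² - 4AC = 0. Since 0 = 0, parabolic.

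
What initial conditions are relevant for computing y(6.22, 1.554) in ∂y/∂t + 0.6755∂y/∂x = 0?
A single point: x = 5.170273. The characteristic through (6.22, 1.554) is x - 0.6755t = const, so x = 6.22 - 0.6755·1.554 = 5.170273.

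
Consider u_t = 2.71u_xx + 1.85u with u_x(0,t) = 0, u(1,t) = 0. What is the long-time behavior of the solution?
As t → ∞, u → 0. Diffusion dominates reaction (r=1.85 < κπ²/(4L²)≈6.69); solution decays.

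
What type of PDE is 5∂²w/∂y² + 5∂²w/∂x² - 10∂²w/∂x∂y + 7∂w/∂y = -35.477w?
Rewriting in standard form: 5∂²w/∂x² - 10∂²w/∂x∂y + 5∂²w/∂y² + 7∂w/∂y + 35.477w = 0. With A = 5, B = -10, C = 5, the discriminant is 0. This is a parabolic PDE.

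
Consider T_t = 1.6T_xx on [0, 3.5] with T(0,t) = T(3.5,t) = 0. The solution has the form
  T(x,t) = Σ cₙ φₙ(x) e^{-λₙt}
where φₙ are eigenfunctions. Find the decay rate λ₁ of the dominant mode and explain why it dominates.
Eigenvalues: λₙ = 1.6n²π²/3.5².
First three modes:
  n=1: λ₁ = 1.6π²/3.5² ≈ 1.289
  n=2: λ₂ = 6.4π²/3.5² ≈ 5.156 (4× faster decay)
  n=3: λ₃ = 14.4π²/3.5² ≈ 11.602 (9× faster decay)
As t → ∞, higher modes decay exponentially faster. The n=1 mode dominates: T ~ c₁ sin(πx/3.5) e^{-λ₁t}.
Decay rate: λ₁ = 1.6π²/3.5² ≈ 1.289.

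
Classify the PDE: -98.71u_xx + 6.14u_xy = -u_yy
Rewriting in standard form: -98.71u_xx + 6.14u_xy + u_yy = 0. A = -98.71, B = 6.14, C = 1. Discriminant B² - 4AC = 432.5396. Since 432.5396 > 0, hyperbolic.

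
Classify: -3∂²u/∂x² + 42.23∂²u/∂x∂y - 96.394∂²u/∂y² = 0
Hyperbolic (discriminant = 626.6449).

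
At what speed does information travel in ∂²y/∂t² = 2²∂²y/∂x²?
Speed = 2. Information travels along characteristics x = x₀ ± 2t.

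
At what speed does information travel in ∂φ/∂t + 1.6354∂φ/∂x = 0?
Speed = 1.6354. Information travels along x - 1.6354t = const (rightward).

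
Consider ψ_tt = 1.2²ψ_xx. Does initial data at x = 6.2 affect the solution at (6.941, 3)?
Yes. The domain of dependence is [3.341, 10.541], and 6.2 ∈ [3.341, 10.541].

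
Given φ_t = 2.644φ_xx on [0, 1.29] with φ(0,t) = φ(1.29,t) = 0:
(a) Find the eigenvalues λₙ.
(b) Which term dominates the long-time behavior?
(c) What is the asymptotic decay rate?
Eigenvalues: λₙ = 2.644n²π²/1.29².
First three modes:
  n=1: λ₁ = 2.644π²/1.29² ≈ 15.681
  n=2: λ₂ = 10.576π²/1.29² ≈ 62.725 (4× faster decay)
  n=3: λ₃ = 23.796π²/1.29² ≈ 141.132 (9× faster decay)
As t → ∞, higher modes decay exponentially faster. The n=1 mode dominates: φ ~ c₁ sin(πx/1.29) e^{-λ₁t}.
Decay rate: λ₁ = 2.644π²/1.29² ≈ 15.681.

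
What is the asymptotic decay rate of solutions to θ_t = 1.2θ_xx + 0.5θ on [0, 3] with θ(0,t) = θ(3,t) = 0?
Eigenvalues: λₙ = 1.2n²π²/3² - 0.5.
First three modes:
  n=1: λ₁ = 1.2π²/3² - 0.5 ≈ 0.816
  n=2: λ₂ = 4.8π²/3² - 0.5 ≈ 4.764
  n=3: λ₃ = 10.8π²/3² - 0.5 ≈ 11.344
Since 1.2π²/3² ≈ 1.316 > 0.5, all λₙ > 0.
The n=1 mode decays slowest → dominates as t → ∞.
Asymptotic: θ ~ c₁ sin(πx/3) e^{-λ₁t} with decay rate λ₁ ≈ 0.816.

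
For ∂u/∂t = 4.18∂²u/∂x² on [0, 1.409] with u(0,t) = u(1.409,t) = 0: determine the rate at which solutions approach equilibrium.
Eigenvalues: λₙ = 4.18n²π²/1.409².
First three modes:
  n=1: λ₁ = 4.18π²/1.409² ≈ 20.78
  n=2: λ₂ = 16.72π²/1.409² ≈ 83.122 (4× faster decay)
  n=3: λ₃ = 37.62π²/1.409² ≈ 187.024 (9× faster decay)
As t → ∞, higher modes decay exponentially faster. The n=1 mode dominates: u ~ c₁ sin(πx/1.409) e^{-λ₁t}.
Decay rate: λ₁ = 4.18π²/1.409² ≈ 20.78.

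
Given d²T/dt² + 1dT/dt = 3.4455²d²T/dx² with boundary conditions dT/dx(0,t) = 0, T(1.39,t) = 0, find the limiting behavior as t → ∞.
T → 0. Damping (γ=1) dissipates energy; oscillations decay exponentially.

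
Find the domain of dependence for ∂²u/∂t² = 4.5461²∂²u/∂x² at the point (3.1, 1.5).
Domain of dependence: [-3.71915, 9.91915]. Signals travel at speed 4.5461, so data within |x - 3.1| ≤ 4.5461·1.5 = 6.81915 can reach the point.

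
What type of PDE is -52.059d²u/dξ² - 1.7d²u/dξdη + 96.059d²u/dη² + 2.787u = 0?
With A = -52.059, B = -1.7, C = 96.059, the discriminant is 20005.831924. This is a hyperbolic PDE.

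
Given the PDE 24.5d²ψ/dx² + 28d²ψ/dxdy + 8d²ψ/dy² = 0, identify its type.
The second-order coefficients are A = 24.5, B = 28, C = 8. Since B² - 4AC = 0 = 0, this is a parabolic PDE.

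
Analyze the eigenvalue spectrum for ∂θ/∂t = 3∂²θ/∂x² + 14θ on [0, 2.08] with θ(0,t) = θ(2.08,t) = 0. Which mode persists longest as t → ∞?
Eigenvalues: λₙ = 3n²π²/2.08² - 14.
First three modes:
  n=1: λ₁ = 3π²/2.08² - 14 ≈ -7.156
  n=2: λ₂ = 12π²/2.08² - 14 ≈ 13.375
  n=3: λ₃ = 27π²/2.08² - 14 ≈ 47.594
Since 3π²/2.08² ≈ 6.844 < 14, λ₁ < 0.
The n=1 mode grows fastest (−λₙ is largest for n=1) → dominates.
Asymptotic: θ ~ c₁ sin(πx/2.08) e^{7.156t} (exponential growth at rate −λ₁ ≈ 7.156).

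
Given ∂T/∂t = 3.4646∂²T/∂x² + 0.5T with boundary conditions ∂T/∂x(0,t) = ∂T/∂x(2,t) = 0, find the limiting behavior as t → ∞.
T grows unboundedly. With Neumann BCs the constant mode has diffusion eigenvalue 0, so any r > 0 makes it grow like e^(0.5t); solution grows exponentially.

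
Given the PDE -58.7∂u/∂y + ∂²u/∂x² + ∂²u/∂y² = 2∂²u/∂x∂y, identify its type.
Rewriting in standard form: ∂²u/∂x² - 2∂²u/∂x∂y + ∂²u/∂y² - 58.7∂u/∂y = 0. The second-order coefficients are A = 1, B = -2, C = 1. Since B² - 4AC = 0 = 0, this is a parabolic PDE.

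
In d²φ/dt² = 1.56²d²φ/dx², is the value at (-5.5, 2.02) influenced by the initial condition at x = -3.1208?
Yes. The domain of dependence is [-8.6512, -2.3488], and -3.1208 ∈ [-8.6512, -2.3488].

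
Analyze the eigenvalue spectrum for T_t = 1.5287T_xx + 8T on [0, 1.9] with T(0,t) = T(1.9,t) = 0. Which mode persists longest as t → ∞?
Eigenvalues: λₙ = 1.5287n²π²/1.9² - 8.
First three modes:
  n=1: λ₁ = 1.5287π²/1.9² - 8 ≈ -3.821
  n=2: λ₂ = 6.1148π²/1.9² - 8 ≈ 8.718
  n=3: λ₃ = 13.7583π²/1.9² - 8 ≈ 29.615
Since 1.5287π²/1.9² ≈ 4.179 < 8, λ₁ < 0.
The n=1 mode grows fastest (−λₙ is largest for n=1) → dominates.
Asymptotic: T ~ c₁ sin(πx/1.9) e^{3.821t} (exponential growth at rate −λ₁ ≈ 3.821).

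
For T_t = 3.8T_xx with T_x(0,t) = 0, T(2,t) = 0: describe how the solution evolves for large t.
T → 0. Heat escapes through the Dirichlet boundary.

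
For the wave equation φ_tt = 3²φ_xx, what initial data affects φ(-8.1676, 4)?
Domain of dependence: [-20.1676, 3.8324]. Signals travel at speed 3, so data within |x - -8.1676| ≤ 3·4 = 12 can reach the point.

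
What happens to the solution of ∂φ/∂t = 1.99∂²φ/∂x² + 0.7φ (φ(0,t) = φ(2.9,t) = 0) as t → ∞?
φ → 0. Diffusion dominates reaction (r=0.7 < κπ²/L²≈2.34); solution decays.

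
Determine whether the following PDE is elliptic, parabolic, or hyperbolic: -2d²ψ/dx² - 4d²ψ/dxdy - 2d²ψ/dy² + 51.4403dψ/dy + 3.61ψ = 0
Coefficients: A = -2, B = -4, C = -2. B² - 4AC = 0, which is zero, so the equation is parabolic.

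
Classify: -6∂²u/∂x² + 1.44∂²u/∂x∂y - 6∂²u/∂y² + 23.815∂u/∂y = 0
Elliptic (discriminant = -141.9264).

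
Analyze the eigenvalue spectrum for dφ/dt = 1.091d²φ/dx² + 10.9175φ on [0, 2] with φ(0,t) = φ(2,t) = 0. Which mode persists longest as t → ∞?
Eigenvalues: λₙ = 1.091n²π²/2² - 10.9175.
First three modes:
  n=1: λ₁ = 1.091π²/2² - 10.9175 ≈ -8.226
  n=2: λ₂ = 4.364π²/2² - 10.9175 ≈ -0.15
  n=3: λ₃ = 9.819π²/2² - 10.9175 ≈ 13.31
Since 1.091π²/2² ≈ 2.692 < 10.9175, λ₁ < 0.
The n=1 mode grows fastest (−λₙ is largest for n=1) → dominates.
Asymptotic: φ ~ c₁ sin(πx/2) e^{8.226t} (exponential growth at rate −λ₁ ≈ 8.226).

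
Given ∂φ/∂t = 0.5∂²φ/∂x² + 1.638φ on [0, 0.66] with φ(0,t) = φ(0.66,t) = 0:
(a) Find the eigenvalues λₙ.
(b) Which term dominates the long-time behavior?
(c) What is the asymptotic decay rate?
Eigenvalues: λₙ = 0.5n²π²/0.66² - 1.638.
First three modes:
  n=1: λ₁ = 0.5π²/0.66² - 1.638 ≈ 9.691
  n=2: λ₂ = 2π²/0.66² - 1.638 ≈ 43.677
  n=3: λ₃ = 4.5π²/0.66² - 1.638 ≈ 100.321
Since 0.5π²/0.66² ≈ 11.329 > 1.638, all λₙ > 0.
The n=1 mode decays slowest → dominates as t → ∞.
Asymptotic: φ ~ c₁ sin(πx/0.66) e^{-λ₁t} with decay rate λ₁ ≈ 9.691.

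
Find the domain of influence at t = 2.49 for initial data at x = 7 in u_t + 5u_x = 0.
At x = 19.45. The characteristic carries data from (7, 0) to (19.45, 2.49).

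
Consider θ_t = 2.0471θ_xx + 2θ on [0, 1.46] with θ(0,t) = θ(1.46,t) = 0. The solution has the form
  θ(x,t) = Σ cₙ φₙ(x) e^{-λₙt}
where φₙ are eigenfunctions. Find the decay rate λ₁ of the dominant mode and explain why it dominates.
Eigenvalues: λₙ = 2.0471n²π²/1.46² - 2.
First three modes:
  n=1: λ₁ = 2.0471π²/1.46² - 2 ≈ 7.478
  n=2: λ₂ = 8.1884π²/1.46² - 2 ≈ 35.913
  n=3: λ₃ = 18.4239π²/1.46² - 2 ≈ 83.305
Since 2.0471π²/1.46² ≈ 9.478 > 2, all λₙ > 0.
The n=1 mode decays slowest → dominates as t → ∞.
Asymptotic: θ ~ c₁ sin(πx/1.46) e^{-λ₁t} with decay rate λ₁ ≈ 7.478.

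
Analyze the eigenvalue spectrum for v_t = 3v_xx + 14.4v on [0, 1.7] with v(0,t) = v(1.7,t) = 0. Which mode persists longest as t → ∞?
Eigenvalues: λₙ = 3n²π²/1.7² - 14.4.
First three modes:
  n=1: λ₁ = 3π²/1.7² - 14.4 ≈ -4.155
  n=2: λ₂ = 12π²/1.7² - 14.4 ≈ 26.581
  n=3: λ₃ = 27π²/1.7² - 14.4 ≈ 77.807
Since 3π²/1.7² ≈ 10.245 < 14.4, λ₁ < 0.
The n=1 mode grows fastest (−λₙ is largest for n=1) → dominates.
Asymptotic: v ~ c₁ sin(πx/1.7) e^{4.155t} (exponential growth at rate −λ₁ ≈ 4.155).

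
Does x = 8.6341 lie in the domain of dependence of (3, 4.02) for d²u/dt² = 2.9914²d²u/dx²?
Yes. The domain of dependence is [-9.025428, 15.025428], and 8.6341 ∈ [-9.025428, 15.025428].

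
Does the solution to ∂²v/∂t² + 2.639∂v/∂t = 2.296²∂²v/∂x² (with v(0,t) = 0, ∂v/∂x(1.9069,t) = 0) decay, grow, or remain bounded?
v → 0. Damping (γ=2.639) dissipates energy; oscillations decay exponentially.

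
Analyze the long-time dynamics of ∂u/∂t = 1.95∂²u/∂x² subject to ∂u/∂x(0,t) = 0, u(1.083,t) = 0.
Long-time behavior: u → 0. Heat escapes through the Dirichlet boundary.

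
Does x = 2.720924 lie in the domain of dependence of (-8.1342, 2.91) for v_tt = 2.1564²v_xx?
No. The domain of dependence is [-14.409324, -1.859076], and 2.720924 is outside this interval.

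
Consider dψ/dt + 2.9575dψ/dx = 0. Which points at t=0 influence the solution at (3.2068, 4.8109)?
A single point: x = -11.02143675. The characteristic through (3.2068, 4.8109) is x - 2.9575t = const, so x = 3.2068 - 2.9575·4.8109 = -11.02143675.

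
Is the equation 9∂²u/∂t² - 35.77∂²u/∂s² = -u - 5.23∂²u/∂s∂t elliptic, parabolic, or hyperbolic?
Rewriting in standard form: -35.77∂²u/∂s² + 5.23∂²u/∂s∂t + 9∂²u/∂t² + u = 0. Computing B² - 4AC with A = -35.77, B = 5.23, C = 9: discriminant = 1315.0729 (positive). Answer: hyperbolic.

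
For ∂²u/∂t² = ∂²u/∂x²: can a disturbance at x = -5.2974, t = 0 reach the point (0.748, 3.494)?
No. The domain of dependence is [-2.746, 4.242], and -5.2974 is outside this interval.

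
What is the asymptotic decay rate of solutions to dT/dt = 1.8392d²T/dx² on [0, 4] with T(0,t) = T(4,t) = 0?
Eigenvalues: λₙ = 1.8392n²π²/4².
First three modes:
  n=1: λ₁ = 1.8392π²/4² ≈ 1.135
  n=2: λ₂ = 7.3568π²/4² ≈ 4.538 (4× faster decay)
  n=3: λ₃ = 16.5528π²/4² ≈ 10.211 (9× faster decay)
As t → ∞, higher modes decay exponentially faster. The n=1 mode dominates: T ~ c₁ sin(πx/4) e^{-λ₁t}.
Decay rate: λ₁ = 1.8392π²/4² ≈ 1.135.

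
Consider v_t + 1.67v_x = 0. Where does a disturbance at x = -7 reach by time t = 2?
At x = -3.66. The characteristic carries data from (-7, 0) to (-3.66, 2).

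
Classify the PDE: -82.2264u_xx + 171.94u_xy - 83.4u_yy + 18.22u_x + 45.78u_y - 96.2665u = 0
A = -82.2264, B = 171.94, C = -83.4. Discriminant B² - 4AC = 2132.63656. Since 2132.63656 > 0, hyperbolic.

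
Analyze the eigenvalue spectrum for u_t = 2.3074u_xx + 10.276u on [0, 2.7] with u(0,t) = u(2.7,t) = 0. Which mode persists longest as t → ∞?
Eigenvalues: λₙ = 2.3074n²π²/2.7² - 10.276.
First three modes:
  n=1: λ₁ = 2.3074π²/2.7² - 10.276 ≈ -7.152
  n=2: λ₂ = 9.2296π²/2.7² - 10.276 ≈ 2.22
  n=3: λ₃ = 20.7666π²/2.7² - 10.276 ≈ 17.839
Since 2.3074π²/2.7² ≈ 3.124 < 10.276, λ₁ < 0.
The n=1 mode grows fastest (−λₙ is largest for n=1) → dominates.
Asymptotic: u ~ c₁ sin(πx/2.7) e^{7.152t} (exponential growth at rate −λ₁ ≈ 7.152).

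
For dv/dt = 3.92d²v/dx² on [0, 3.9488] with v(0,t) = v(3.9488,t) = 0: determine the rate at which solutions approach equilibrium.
Eigenvalues: λₙ = 3.92n²π²/3.9488².
First three modes:
  n=1: λ₁ = 3.92π²/3.9488² ≈ 2.481
  n=2: λ₂ = 15.68π²/3.9488² ≈ 9.925 (4× faster decay)
  n=3: λ₃ = 35.28π²/3.9488² ≈ 22.33 (9× faster decay)
As t → ∞, higher modes decay exponentially faster. The n=1 mode dominates: v ~ c₁ sin(πx/3.9488) e^{-λ₁t}.
Decay rate: λ₁ = 3.92π²/3.9488² ≈ 2.481.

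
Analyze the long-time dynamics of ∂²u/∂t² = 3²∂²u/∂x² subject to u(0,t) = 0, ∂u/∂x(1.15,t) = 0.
Long-time behavior: u oscillates (no decay). Energy is conserved; the solution oscillates indefinitely as standing waves.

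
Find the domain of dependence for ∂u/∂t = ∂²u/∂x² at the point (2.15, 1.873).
The entire real line. The heat equation has infinite propagation speed: any initial disturbance instantly affects all points (though exponentially small far away).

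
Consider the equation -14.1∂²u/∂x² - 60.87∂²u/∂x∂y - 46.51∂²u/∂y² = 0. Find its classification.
Hyperbolic. (A = -14.1, B = -60.87, C = -46.51 gives B² - 4AC = 1081.9929.)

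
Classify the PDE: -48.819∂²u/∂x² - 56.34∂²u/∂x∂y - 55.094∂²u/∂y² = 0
A = -48.819, B = -56.34, C = -55.094. Discriminant B² - 4AC = -7584.340344. Since -7584.340344 < 0, elliptic.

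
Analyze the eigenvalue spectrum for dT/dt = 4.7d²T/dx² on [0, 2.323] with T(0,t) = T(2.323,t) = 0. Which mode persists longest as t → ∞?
Eigenvalues: λₙ = 4.7n²π²/2.323².
First three modes:
  n=1: λ₁ = 4.7π²/2.323² ≈ 8.596
  n=2: λ₂ = 18.8π²/2.323² ≈ 34.384 (4× faster decay)
  n=3: λ₃ = 42.3π²/2.323² ≈ 77.364 (9× faster decay)
As t → ∞, higher modes decay exponentially faster. The n=1 mode dominates: T ~ c₁ sin(πx/2.323) e^{-λ₁t}.
Decay rate: λ₁ = 4.7π²/2.323² ≈ 8.596.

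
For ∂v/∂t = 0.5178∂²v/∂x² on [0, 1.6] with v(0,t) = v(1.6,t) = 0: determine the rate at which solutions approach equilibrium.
Eigenvalues: λₙ = 0.5178n²π²/1.6².
First three modes:
  n=1: λ₁ = 0.5178π²/1.6² ≈ 1.996
  n=2: λ₂ = 2.0712π²/1.6² ≈ 7.985 (4× faster decay)
  n=3: λ₃ = 4.6602π²/1.6² ≈ 17.967 (9× faster decay)
As t → ∞, higher modes decay exponentially faster. The n=1 mode dominates: v ~ c₁ sin(πx/1.6) e^{-λ₁t}.
Decay rate: λ₁ = 0.5178π²/1.6² ≈ 1.996.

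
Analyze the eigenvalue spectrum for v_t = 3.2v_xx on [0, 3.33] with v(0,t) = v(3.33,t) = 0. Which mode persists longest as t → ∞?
Eigenvalues: λₙ = 3.2n²π²/3.33².
First three modes:
  n=1: λ₁ = 3.2π²/3.33² ≈ 2.848
  n=2: λ₂ = 12.8π²/3.33² ≈ 11.393 (4× faster decay)
  n=3: λ₃ = 28.8π²/3.33² ≈ 25.633 (9× faster decay)
As t → ∞, higher modes decay exponentially faster. The n=1 mode dominates: v ~ c₁ sin(πx/3.33) e^{-λ₁t}.
Decay rate: λ₁ = 3.2π²/3.33² ≈ 2.848.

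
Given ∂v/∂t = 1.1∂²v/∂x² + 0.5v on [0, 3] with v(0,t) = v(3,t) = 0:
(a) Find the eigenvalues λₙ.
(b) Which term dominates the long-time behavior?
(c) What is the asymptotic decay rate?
Eigenvalues: λₙ = 1.1n²π²/3² - 0.5.
First three modes:
  n=1: λ₁ = 1.1π²/3² - 0.5 ≈ 0.706
  n=2: λ₂ = 4.4π²/3² - 0.5 ≈ 4.325
  n=3: λ₃ = 9.9π²/3² - 0.5 ≈ 10.357
Since 1.1π²/3² ≈ 1.206 > 0.5, all λₙ > 0.
The n=1 mode decays slowest → dominates as t → ∞.
Asymptotic: v ~ c₁ sin(πx/3) e^{-λ₁t} with decay rate λ₁ ≈ 0.706.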